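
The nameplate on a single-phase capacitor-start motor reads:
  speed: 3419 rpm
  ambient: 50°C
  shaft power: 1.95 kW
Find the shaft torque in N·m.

ω = 2π × 3419/60 = 358 rad/s
τ = P/ω = 1950/358 = 5.45 N·m

5.45 N·m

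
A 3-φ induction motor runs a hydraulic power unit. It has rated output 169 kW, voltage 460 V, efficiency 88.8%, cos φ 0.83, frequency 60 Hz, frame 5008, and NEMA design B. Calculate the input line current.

288 A

P_out = 169 kW = 169000 W
P_in = P_out / η = 169000 / 0.888 = 190315 W
I_L = P_in / (√3·V_L·cosφ) = 190315 / (1.732 × 460 × 0.83) = 288 A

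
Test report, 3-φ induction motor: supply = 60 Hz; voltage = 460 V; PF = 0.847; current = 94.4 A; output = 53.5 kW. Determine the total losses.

P_in = √3·V·I·cosφ = 1.732×460×94.4×0.847 = 63703 W
P_out = 53500 W
Losses = P_in − P_out = 63703 − 53500 = 10203 W

10200 W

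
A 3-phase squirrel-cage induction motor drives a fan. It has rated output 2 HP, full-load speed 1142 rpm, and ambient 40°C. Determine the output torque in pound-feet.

9.2 lb·ft

P_out = 2 × 746 = 1492 W
ω = 2π × 1142/60 = 119.6 rad/s
τ = P_out/ω = 1492/119.6 = 12.47 N·m
In lb·ft: 12.47/1.356 = 9.2 lb·ft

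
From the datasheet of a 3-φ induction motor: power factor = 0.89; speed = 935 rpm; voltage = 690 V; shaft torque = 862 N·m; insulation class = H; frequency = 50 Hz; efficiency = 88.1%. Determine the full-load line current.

90.1 A

ω = 2π×935/60 = 97.91 rad/s; P_out = τω = 862 × 97.91 = 84398 W
P_in = P_out / η = 84398 / 0.881 = 95798 W
I_L = P_in / (√3·V_L·cosφ) = 95798 / (1.732 × 690 × 0.89) = 90.1 A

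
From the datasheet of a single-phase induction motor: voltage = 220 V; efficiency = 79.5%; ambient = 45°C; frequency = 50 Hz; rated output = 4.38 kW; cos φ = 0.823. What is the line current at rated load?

30.4 A

P_out = 4.38 kW = 4380 W
P_in = P_out / η = 4380 / 0.795 = 5509 W
I = P_in / (V·cosφ) = 5509 / (220 × 0.823) = 30.4 A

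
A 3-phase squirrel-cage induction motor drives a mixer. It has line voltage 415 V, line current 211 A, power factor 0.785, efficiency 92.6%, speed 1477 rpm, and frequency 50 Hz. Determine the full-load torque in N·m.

P_in = √3·V·I·cosφ = 1.732 × 415 × 211 × 0.785 = 119055 W
P_out = η·P_in = 0.926 × 119055 = 110245 W
n = 1477 rpm
ω = 2π×1477/60 = 154.7 rad/s
τ = P_out/ω = 110245/154.7 = 713 N·m

713 N·m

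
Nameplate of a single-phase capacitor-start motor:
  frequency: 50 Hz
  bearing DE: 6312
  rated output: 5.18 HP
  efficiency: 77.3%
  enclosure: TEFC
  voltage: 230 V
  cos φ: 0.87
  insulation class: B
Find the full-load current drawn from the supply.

P_out = 5.18 × 746 = 3864 W
P_in = P_out / η = 3864 / 0.773 = 4999 W
I = P_in / (V·cosφ) = 4999 / (230 × 0.87) = 25 A

25 A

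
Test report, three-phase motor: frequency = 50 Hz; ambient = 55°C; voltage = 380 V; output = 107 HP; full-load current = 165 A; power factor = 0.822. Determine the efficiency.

89.4 %

P_out = 107 × 746 = 79822 W
P_in = √3·V_L·I_L·cosφ = 1.732 × 380 × 165 × 0.822 = 89266 W
η = P_out / P_in = 79822 / 89266 = 0.894 = 89.4%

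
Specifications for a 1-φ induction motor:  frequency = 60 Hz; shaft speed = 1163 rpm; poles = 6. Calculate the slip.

3.1 %

n_s = 120f/p = 120×60/6 = 1200 rpm
s = (n_s − n)/n_s = (1200 − 1163)/1200 = 0.0308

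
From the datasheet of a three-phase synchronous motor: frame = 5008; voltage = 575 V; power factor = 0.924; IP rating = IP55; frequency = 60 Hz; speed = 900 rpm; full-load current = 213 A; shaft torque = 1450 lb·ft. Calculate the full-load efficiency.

94.5 %

τ = 1450 lb·ft × 1.356 = 1966 N·m
ω = 2π × 900/60 = 94.25 rad/s; P_out = τω = 1966 × 94.25 = 185296 W
P_in = √3·V_L·I_L·cosφ = 1.732 × 575 × 213 × 0.924 = 196005 W
η = P_out / P_in = 185296 / 196005 = 0.945 = 94.5%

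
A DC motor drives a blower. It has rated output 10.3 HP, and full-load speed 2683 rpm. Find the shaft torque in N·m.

P_out = 10.3 × 746 = 7684 W
ω = 2π × 2683/60 = 281 rad/s
τ = P_out/ω = 7684/281 = 27.3 N·m

27.3 N·m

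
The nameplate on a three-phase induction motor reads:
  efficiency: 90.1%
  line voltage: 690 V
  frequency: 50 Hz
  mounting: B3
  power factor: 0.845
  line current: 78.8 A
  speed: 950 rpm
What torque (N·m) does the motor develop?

P_in = √3·V·I·cosφ = 1.732 × 690 × 78.8 × 0.845 = 79576 W
P_out = η·P_in = 0.901 × 79576 = 71698 W
n = 950 rpm
ω = 2π×950/60 = 99.48 rad/s
τ = P_out/ω = 71698/99.48 = 721 N·m

721 N·m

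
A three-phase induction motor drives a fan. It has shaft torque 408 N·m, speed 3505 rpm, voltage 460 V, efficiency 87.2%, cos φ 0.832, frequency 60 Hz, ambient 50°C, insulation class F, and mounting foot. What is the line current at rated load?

259 A

ω = 2π×3505/60 = 367 rad/s; P_out = τω = 408 × 367 = 149736 W
P_in = P_out / η = 149736 / 0.872 = 171716 W
I_L = P_in / (√3·V_L·cosφ) = 171716 / (1.732 × 460 × 0.832) = 259 A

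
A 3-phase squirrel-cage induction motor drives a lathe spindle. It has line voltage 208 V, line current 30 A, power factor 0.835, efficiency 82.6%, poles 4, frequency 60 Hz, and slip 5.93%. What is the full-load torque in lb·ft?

31 lb·ft

P_in = √3·V·I·cosφ = 1.732 × 208 × 30 × 0.835 = 9024 W
P_out = η·P_in = 0.826 × 9024 = 7454 W
n_s = 120×60/4 = 1800 rpm; n = 1800×(1−0.0593) = 1693 rpm
ω = 2π×1693/60 = 177.3 rad/s
τ = P_out/ω = 7454/177.3 = 42.04 N·m
In lb·ft: 42.04/1.356 = 31 lb·ft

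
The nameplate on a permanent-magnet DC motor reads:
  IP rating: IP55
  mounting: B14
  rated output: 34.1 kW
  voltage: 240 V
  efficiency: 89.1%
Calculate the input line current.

159 A

P_out = 34.1 kW = 34100 W
P_in = P_out / η = 34100 / 0.891 = 38272 W
I = P_in / V = 38272 / 240 = 159 A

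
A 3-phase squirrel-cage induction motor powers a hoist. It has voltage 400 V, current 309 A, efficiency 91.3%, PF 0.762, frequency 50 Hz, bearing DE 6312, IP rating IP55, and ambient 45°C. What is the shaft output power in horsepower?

200 HP

P_in = √3·V·I·cosφ = 1.732 × 400 × 309 × 0.762 = 163125 W
P_out = η·P_in = 0.913 × 163125 = 148933 W
= 148933/746 = 200 HP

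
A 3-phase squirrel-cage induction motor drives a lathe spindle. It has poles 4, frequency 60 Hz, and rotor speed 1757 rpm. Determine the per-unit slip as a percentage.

2.4 %

n_s = 120f/p = 120×60/4 = 1800 rpm
s = (n_s − n)/n_s = (1800 − 1757)/1800 = 0.0239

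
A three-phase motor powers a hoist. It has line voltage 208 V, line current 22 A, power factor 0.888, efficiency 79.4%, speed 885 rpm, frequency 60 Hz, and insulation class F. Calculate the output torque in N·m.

60.3 N·m

P_in = √3·V·I·cosφ = 1.732 × 208 × 22 × 0.888 = 7038 W
P_out = η·P_in = 0.794 × 7038 = 5588 W
n = 885 rpm
ω = 2π×885/60 = 92.68 rad/s
τ = P_out/ω = 5588/92.68 = 60.3 N·m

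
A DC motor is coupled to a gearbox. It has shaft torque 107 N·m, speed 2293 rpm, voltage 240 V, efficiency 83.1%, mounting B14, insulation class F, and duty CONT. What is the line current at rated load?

ω = 2π×2293/60 = 240.1 rad/s; P_out = τω = 107 × 240.1 = 25691 W
P_in = P_out / η = 25691 / 0.831 = 30916 W
I = P_in / V = 30916 / 240 = 129 A

129 A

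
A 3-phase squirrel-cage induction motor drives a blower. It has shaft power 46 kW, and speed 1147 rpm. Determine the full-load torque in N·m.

383 N·m

ω = 2π × 1147/60 = 120.1 rad/s
τ = P/ω = 46000/120.1 = 383 N·m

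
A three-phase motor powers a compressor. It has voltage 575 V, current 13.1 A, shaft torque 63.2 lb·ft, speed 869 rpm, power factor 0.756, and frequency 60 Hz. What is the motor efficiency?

79.1 %

τ = 63.2 lb·ft × 1.356 = 85.7 N·m
ω = 2π × 869/60 = 91 rad/s; P_out = τω = 85.7 × 91 = 7799 W
P_in = √3·V_L·I_L·cosφ = 1.732 × 575 × 13.1 × 0.756 = 9863 W
η = P_out / P_in = 7799 / 9863 = 0.791 = 79.1%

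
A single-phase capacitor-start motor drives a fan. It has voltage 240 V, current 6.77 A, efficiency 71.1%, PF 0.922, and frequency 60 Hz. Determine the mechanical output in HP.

1.43 HP

P_in = V·I·cosφ = 240 × 6.77 × 0.922 = 1498 W
P_out = η·P_in = 0.711 × 1498 = 1065 W
= 1065/746 = 1.43 HP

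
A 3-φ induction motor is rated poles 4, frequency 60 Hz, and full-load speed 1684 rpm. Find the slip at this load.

6.44 %

n_s = 120f/p = 120×60/4 = 1800 rpm
s = (n_s − n)/n_s = (1800 − 1684)/1800 = 0.0644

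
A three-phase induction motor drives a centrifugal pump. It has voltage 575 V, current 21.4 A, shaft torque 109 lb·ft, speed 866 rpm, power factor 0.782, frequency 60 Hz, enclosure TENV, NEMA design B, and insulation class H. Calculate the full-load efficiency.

80.4 %

τ = 109 lb·ft × 1.356 = 147.8 N·m
ω = 2π × 866/60 = 90.69 rad/s; P_out = τω = 147.8 × 90.69 = 13404 W
P_in = √3·V_L·I_L·cosφ = 1.732 × 575 × 21.4 × 0.782 = 16666 W
η = P_out / P_in = 13404 / 16666 = 0.804 = 80.4%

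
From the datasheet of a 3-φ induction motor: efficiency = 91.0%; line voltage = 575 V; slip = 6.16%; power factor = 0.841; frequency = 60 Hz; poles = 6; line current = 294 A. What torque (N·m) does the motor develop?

1900 N·m

P_in = √3·V·I·cosφ = 1.732 × 575 × 294 × 0.841 = 246240 W
P_out = η·P_in = 0.91 × 246240 = 224078 W
n_s = 120×60/6 = 1200 rpm; n = 1200×(1−0.0616) = 1126 rpm
ω = 2π×1126/60 = 117.9 rad/s
τ = P_out/ω = 224078/117.9 = 1900 N·m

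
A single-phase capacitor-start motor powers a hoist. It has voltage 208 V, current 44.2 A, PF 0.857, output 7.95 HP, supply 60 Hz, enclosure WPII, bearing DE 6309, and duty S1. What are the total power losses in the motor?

1950 W

P_in = V·I·cosφ = 208×44.2×0.857 = 7879 W
P_out = 7.95×746 = 5931 W
Losses = P_in − P_out = 7879 − 5931 = 1948 W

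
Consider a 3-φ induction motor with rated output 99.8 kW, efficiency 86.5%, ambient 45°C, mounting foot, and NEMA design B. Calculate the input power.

P_out = 99800 W
P_in = P_out/η = 99800/0.865 = 115376 W = 115 kW

115 kW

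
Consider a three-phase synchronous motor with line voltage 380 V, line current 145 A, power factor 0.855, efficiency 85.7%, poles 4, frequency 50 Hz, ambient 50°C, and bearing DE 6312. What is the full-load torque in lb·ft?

328 lb·ft

P_in = √3·V·I·cosφ = 1.732 × 380 × 145 × 0.855 = 81595 W
P_out = η·P_in = 0.857 × 81595 = 69927 W
n = n_s = 120×50/4 = 1500 rpm (synchronous)
ω = 2π×1500/60 = 157.1 rad/s
τ = P_out/ω = 69927/157.1 = 445.1 N·m
In lb·ft: 445.1/1.356 = 328 lb·ft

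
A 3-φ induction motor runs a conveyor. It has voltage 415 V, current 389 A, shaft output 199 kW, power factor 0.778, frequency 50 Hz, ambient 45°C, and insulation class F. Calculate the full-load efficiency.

91.5 %

P_out = 199 kW = 199000 W
P_in = √3·V_L·I_L·cosφ = 1.732 × 415 × 389 × 0.778 = 217533 W
η = P_out / P_in = 199000 / 217533 = 0.915 = 91.5%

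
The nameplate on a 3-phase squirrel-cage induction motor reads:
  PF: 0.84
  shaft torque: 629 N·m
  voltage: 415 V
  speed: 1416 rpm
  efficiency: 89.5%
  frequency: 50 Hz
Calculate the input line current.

ω = 2π×1416/60 = 148.3 rad/s; P_out = τω = 629 × 148.3 = 93281 W
P_in = P_out / η = 93281 / 0.895 = 104225 W
I_L = P_in / (√3·V_L·cosφ) = 104225 / (1.732 × 415 × 0.84) = 173 A

173 A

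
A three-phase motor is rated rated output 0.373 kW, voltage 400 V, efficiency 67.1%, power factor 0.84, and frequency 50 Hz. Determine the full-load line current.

0.955 A

P_out = 0.373 kW = 373 W
P_in = P_out / η = 373 / 0.671 = 556 W
I_L = P_in / (√3·V_L·cosφ) = 556 / (1.732 × 400 × 0.84) = 0.955 A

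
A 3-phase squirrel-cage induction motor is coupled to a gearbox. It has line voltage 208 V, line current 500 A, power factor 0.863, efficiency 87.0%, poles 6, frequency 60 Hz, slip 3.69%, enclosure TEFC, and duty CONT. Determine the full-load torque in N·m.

1120 N·m

P_in = √3·V·I·cosφ = 1.732 × 208 × 500 × 0.863 = 155450 W
P_out = η·P_in = 0.87 × 155450 = 135242 W
n_s = 120×60/6 = 1200 rpm; n = 1200×(1−0.0369) = 1156 rpm
ω = 2π×1156/60 = 121.1 rad/s
τ = P_out/ω = 135242/121.1 = 1120 N·m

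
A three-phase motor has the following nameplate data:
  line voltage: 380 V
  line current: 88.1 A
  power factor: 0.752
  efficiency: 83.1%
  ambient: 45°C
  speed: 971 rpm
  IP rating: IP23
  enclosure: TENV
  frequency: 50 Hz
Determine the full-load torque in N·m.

P_in = √3·V·I·cosφ = 1.732 × 380 × 88.1 × 0.752 = 43604 W
P_out = η·P_in = 0.831 × 43604 = 36235 W
n = 971 rpm
ω = 2π×971/60 = 101.7 rad/s
τ = P_out/ω = 36235/101.7 = 356 N·m

356 N·m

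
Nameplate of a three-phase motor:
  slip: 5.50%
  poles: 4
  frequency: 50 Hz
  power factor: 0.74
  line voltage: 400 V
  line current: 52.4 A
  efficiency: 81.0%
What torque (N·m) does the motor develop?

147 N·m

P_in = √3·V·I·cosφ = 1.732 × 400 × 52.4 × 0.74 = 26864 W
P_out = η·P_in = 0.81 × 26864 = 21760 W
n_s = 120×50/4 = 1500 rpm; n = 1500×(1−0.055) = 1418 rpm
ω = 2π×1418/60 = 148.5 rad/s
τ = P_out/ω = 21760/148.5 = 147 N·m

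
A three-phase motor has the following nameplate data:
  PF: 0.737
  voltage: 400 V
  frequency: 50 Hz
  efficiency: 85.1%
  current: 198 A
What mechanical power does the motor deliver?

86 kW

P_in = √3·V·I·cosφ = 1.732 × 400 × 198 × 0.737 = 101098 W
P_out = η·P_in = 0.851 × 101098 = 86034 W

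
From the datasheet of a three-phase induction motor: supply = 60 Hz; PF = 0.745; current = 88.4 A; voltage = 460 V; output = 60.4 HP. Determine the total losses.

7.41 kW

P_in = √3·V·I·cosφ = 1.732×460×88.4×0.745 = 52470 W
P_out = 60.4×746 = 45058 W
Losses = P_in − P_out = 52470 − 45058 = 7412 W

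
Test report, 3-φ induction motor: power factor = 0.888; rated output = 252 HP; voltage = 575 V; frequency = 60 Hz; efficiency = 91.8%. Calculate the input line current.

P_out = 252 × 746 = 187992 W
P_in = P_out / η = 187992 / 0.918 = 204784 W
I_L = P_in / (√3·V_L·cosφ) = 204784 / (1.732 × 575 × 0.888) = 232 A

232 A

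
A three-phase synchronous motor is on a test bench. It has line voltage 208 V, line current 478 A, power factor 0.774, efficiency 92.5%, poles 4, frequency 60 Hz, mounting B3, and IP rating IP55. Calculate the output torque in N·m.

P_in = √3·V·I·cosφ = 1.732 × 208 × 478 × 0.774 = 133285 W
P_out = η·P_in = 0.925 × 133285 = 123289 W
n = n_s = 120×60/4 = 1800 rpm (synchronous)
ω = 2π×1800/60 = 188.5 rad/s
τ = P_out/ω = 123289/188.5 = 654 N·m

654 N·m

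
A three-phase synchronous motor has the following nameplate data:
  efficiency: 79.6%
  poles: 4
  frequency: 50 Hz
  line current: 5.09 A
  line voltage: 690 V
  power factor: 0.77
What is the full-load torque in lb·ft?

P_in = √3·V·I·cosφ = 1.732 × 690 × 5.09 × 0.77 = 4684 W
P_out = η·P_in = 0.796 × 4684 = 3728 W
n = n_s = 120×50/4 = 1500 rpm (synchronous)
ω = 2π×1500/60 = 157.1 rad/s
τ = P_out/ω = 3728/157.1 = 23.73 N·m
In lb·ft: 23.73/1.356 = 17.5 lb·ft

17.5 lb·ft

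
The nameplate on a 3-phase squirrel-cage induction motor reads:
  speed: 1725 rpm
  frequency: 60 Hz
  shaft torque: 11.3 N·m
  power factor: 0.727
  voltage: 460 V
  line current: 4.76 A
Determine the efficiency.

74.0 %

ω = 2π × 1725/60 = 180.6 rad/s; P_out = τω = 11.3 × 180.6 = 2041 W
P_in = √3·V_L·I_L·cosφ = 1.732 × 460 × 4.76 × 0.727 = 2757 W
η = P_out / P_in = 2041 / 2757 = 0.740 = 74.0%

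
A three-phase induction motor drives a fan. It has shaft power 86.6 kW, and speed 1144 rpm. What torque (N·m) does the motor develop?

ω = 2π × 1144/60 = 119.8 rad/s
τ = P/ω = 86600/119.8 = 723 N·m

723 N·m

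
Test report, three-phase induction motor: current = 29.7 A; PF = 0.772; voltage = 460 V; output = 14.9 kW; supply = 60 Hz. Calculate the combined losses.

P_in = √3·V·I·cosφ = 1.732×460×29.7×0.772 = 18268 W
P_out = 14900 W
Losses = P_in − P_out = 18268 − 14900 = 3368 W

3.37 kW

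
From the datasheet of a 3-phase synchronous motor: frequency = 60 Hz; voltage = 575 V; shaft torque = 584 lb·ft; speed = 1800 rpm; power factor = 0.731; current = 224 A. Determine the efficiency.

91.5 %

τ = 584 lb·ft × 1.356 = 791.9 N·m
ω = 2π × 1800/60 = 188.5 rad/s; P_out = τω = 791.9 × 188.5 = 149273 W
P_in = √3·V_L·I_L·cosφ = 1.732 × 575 × 224 × 0.731 = 163073 W
η = P_out / P_in = 149273 / 163073 = 0.915 = 91.5%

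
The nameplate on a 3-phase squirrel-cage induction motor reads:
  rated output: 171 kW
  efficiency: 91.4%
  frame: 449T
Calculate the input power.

187 kW

P_out = 171000 W
P_in = P_out/η = 171000/0.914 = 187090 W = 187 kW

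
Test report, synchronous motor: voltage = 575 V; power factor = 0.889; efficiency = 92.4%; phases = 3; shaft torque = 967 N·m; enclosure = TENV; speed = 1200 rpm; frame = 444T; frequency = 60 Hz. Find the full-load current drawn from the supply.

149 A

ω = 2π×1200/60 = 125.7 rad/s; P_out = τω = 967 × 125.7 = 121552 W
P_in = P_out / η = 121552 / 0.924 = 131550 W
I_L = P_in / (√3·V_L·cosφ) = 131550 / (1.732 × 575 × 0.889) = 149 A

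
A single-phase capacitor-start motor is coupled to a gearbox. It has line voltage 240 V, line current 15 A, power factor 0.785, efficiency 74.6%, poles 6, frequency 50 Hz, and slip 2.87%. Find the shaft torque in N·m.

P_in = V·I·cosφ = 240 × 15 × 0.785 = 2826 W
P_out = η·P_in = 0.746 × 2826 = 2108 W
n_s = 120×50/6 = 1000 rpm; n = 1000×(1−0.0287) = 971 rpm
ω = 2π×971/60 = 101.7 rad/s
τ = P_out/ω = 2108/101.7 = 20.7 N·m

20.7 N·m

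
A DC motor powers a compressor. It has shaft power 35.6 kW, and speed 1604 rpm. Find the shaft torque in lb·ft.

ω = 2π × 1604/60 = 168 rad/s
τ = P/ω = 35600/168 = 211.9 N·m
In lb·ft: 211.9/1.356 = 156 lb·ft

156 lb·ft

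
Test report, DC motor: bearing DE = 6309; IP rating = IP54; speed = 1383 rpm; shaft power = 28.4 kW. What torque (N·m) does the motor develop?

ω = 2π × 1383/60 = 144.8 rad/s
τ = P/ω = 28400/144.8 = 196 N·m

196 N·m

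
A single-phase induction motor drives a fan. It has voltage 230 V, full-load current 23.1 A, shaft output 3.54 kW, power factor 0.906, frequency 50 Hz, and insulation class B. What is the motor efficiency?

73.5 %

P_out = 3.54 kW = 3540 W
P_in = V·I·cosφ = 230 × 23.1 × 0.906 = 4814 W
η = P_out / P_in = 3540 / 4814 = 0.735 = 73.5%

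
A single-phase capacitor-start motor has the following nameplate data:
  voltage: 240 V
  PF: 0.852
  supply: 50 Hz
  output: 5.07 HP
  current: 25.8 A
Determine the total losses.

1490 W

P_in = V·I·cosφ = 240×25.8×0.852 = 5276 W
P_out = 5.07×746 = 3782 W
Losses = P_in − P_out = 5276 − 3782 = 1494 W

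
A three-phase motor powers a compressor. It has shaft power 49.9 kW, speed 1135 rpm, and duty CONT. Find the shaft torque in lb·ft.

ω = 2π × 1135/60 = 118.9 rad/s
τ = P/ω = 49900/118.9 = 419.7 N·m
In lb·ft: 419.7/1.356 = 310 lb·ft

310 lb·ft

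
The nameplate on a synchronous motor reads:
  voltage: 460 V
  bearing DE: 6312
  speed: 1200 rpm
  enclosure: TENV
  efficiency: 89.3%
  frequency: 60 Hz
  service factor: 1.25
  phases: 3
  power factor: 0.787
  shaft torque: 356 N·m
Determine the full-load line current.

79.9 A

ω = 2π×1200/60 = 125.7 rad/s; P_out = τω = 356 × 125.7 = 44749 W
P_in = P_out / η = 44749 / 0.893 = 50111 W
I_L = P_in / (√3·V_L·cosφ) = 50111 / (1.732 × 460 × 0.787) = 79.9 A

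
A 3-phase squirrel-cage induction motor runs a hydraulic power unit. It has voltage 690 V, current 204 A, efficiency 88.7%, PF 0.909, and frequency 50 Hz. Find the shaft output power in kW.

197 kW

P_in = √3·V·I·cosφ = 1.732 × 690 × 204 × 0.909 = 221611 W
P_out = η·P_in = 0.887 × 221611 = 196569 W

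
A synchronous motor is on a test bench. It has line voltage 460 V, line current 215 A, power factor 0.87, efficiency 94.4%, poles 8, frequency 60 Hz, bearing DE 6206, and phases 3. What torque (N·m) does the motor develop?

P_in = √3·V·I·cosφ = 1.732 × 460 × 215 × 0.87 = 149026 W
P_out = η·P_in = 0.944 × 149026 = 140681 W
n = n_s = 120×60/8 = 900 rpm (synchronous)
ω = 2π×900/60 = 94.25 rad/s
τ = P_out/ω = 140681/94.25 = 1490 N·m

1490 N·m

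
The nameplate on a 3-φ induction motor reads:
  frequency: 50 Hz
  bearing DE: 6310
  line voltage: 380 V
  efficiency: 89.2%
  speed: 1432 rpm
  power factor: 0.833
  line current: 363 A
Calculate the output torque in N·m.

1180 N·m

P_in = √3·V·I·cosφ = 1.732 × 380 × 363 × 0.833 = 199014 W
P_out = η·P_in = 0.892 × 199014 = 177520 W
n = 1432 rpm
ω = 2π×1432/60 = 150 rad/s
τ = P_out/ω = 177520/150 = 1180 N·m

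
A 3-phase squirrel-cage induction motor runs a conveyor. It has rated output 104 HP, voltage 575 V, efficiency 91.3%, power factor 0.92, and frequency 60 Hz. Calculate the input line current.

P_out = 104 × 746 = 77584 W
P_in = P_out / η = 77584 / 0.913 = 84977 W
I_L = P_in / (√3·V_L·cosφ) = 84977 / (1.732 × 575 × 0.92) = 92.7 A

92.7 A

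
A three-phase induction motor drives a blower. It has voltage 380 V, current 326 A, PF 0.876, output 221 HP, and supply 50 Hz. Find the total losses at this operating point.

P_in = √3·V·I·cosφ = 1.732×380×326×0.876 = 187955 W
P_out = 221×746 = 164866 W
Losses = P_in − P_out = 187955 − 164866 = 23089 W

23100 W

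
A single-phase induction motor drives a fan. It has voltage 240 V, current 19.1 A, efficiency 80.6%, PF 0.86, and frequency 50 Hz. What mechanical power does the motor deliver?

3.18 kW

P_in = V·I·cosφ = 240 × 19.1 × 0.86 = 3942 W
P_out = η·P_in = 0.806 × 3942 = 3177 W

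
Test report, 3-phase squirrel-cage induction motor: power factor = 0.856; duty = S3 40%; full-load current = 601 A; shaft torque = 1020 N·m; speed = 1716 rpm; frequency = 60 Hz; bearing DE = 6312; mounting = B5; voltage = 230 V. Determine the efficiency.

89.4 %

ω = 2π × 1716/60 = 179.7 rad/s; P_out = τω = 1020 × 179.7 = 183294 W
P_in = √3·V_L·I_L·cosφ = 1.732 × 230 × 601 × 0.856 = 204939 W
η = P_out / P_in = 183294 / 204939 = 0.894 = 89.4%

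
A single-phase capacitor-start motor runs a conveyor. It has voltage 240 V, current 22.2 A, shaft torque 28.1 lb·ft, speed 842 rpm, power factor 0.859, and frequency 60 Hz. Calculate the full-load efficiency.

73.4 %

τ = 28.1 lb·ft × 1.356 = 38.1 N·m
ω = 2π × 842/60 = 88.17 rad/s; P_out = τω = 38.1 × 88.17 = 3359 W
P_in = V·I·cosφ = 240 × 22.2 × 0.859 = 4577 W
η = P_out / P_in = 3359 / 4577 = 0.734 = 73.4%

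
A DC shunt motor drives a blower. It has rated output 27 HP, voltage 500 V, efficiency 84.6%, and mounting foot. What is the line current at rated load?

P_out = 27 × 746 = 20142 W
P_in = P_out / η = 20142 / 0.846 = 23809 W
I = P_in / V = 23809 / 500 = 47.6 A

47.6 A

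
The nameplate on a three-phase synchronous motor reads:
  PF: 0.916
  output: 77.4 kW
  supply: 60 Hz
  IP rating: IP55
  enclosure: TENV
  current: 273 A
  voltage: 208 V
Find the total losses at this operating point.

12700 W

P_in = √3·V·I·cosφ = 1.732×208×273×0.916 = 90088 W
P_out = 77400 W
Losses = P_in − P_out = 90088 − 77400 = 12688 W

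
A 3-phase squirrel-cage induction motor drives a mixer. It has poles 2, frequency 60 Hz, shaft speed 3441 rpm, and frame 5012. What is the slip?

4.4 %

n_s = 120f/p = 120×60/2 = 3600 rpm
s = (n_s − n)/n_s = (3600 − 3441)/3600 = 0.0442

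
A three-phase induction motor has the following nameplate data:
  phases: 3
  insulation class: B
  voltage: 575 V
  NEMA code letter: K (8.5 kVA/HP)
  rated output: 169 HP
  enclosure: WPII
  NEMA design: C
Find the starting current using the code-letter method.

1440 A

S_LR = 8.5 × 169 = 1436.5 kVA
I_LR = S_LR/(√3·V_L) = 1436500/(1.732×575) = 1440 A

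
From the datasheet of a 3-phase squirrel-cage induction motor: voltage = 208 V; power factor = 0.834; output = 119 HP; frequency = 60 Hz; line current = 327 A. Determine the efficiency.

90.4 %

P_out = 119 × 746 = 88774 W
P_in = √3·V_L·I_L·cosφ = 1.732 × 208 × 327 × 0.834 = 98248 W
η = P_out / P_in = 88774 / 98248 = 0.904 = 90.4%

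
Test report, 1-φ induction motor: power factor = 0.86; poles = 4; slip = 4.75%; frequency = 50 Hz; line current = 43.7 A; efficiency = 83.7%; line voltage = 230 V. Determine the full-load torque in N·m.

48.4 N·m

P_in = V·I·cosφ = 230 × 43.7 × 0.86 = 8644 W
P_out = η·P_in = 0.837 × 8644 = 7235 W
n_s = 120×50/4 = 1500 rpm; n = 1500×(1−0.0475) = 1429 rpm
ω = 2π×1429/60 = 149.6 rad/s
τ = P_out/ω = 7235/149.6 = 48.4 N·m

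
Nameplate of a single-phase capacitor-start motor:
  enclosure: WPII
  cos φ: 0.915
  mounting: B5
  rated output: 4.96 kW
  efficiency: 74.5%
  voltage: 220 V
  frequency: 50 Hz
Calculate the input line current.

P_out = 4.96 kW = 4960 W
P_in = P_out / η = 4960 / 0.745 = 6658 W
I = P_in / (V·cosφ) = 6658 / (220 × 0.915) = 33.1 A

33.1 A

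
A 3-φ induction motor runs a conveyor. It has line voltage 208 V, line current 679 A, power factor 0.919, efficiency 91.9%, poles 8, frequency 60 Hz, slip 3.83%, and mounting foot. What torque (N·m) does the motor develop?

2280 N·m

P_in = √3·V·I·cosφ = 1.732 × 208 × 679 × 0.919 = 224800 W
P_out = η·P_in = 0.919 × 224800 = 206591 W
n_s = 120×60/8 = 900 rpm; n = 900×(1−0.0383) = 866 rpm
ω = 2π×866/60 = 90.69 rad/s
τ = P_out/ω = 206591/90.69 = 2280 N·m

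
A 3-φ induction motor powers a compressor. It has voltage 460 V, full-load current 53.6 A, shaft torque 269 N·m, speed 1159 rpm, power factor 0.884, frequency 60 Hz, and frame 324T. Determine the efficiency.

86.5 %

ω = 2π × 1159/60 = 121.4 rad/s; P_out = τω = 269 × 121.4 = 32657 W
P_in = √3·V_L·I_L·cosφ = 1.732 × 460 × 53.6 × 0.884 = 37751 W
η = P_out / P_in = 32657 / 37751 = 0.865 = 86.5%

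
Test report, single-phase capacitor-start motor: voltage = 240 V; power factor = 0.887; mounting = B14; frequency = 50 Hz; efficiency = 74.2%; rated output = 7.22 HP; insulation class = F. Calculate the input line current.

P_out = 7.22 × 746 = 5386 W
P_in = P_out / η = 5386 / 0.742 = 7259 W
I = P_in / (V·cosφ) = 7259 / (240 × 0.887) = 34.1 A

34.1 A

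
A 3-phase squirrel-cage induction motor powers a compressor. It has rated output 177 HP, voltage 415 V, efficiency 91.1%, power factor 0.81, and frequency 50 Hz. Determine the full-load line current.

249 A

P_out = 177 × 746 = 132042 W
P_in = P_out / η = 132042 / 0.911 = 144942 W
I_L = P_in / (√3·V_L·cosφ) = 144942 / (1.732 × 415 × 0.81) = 249 A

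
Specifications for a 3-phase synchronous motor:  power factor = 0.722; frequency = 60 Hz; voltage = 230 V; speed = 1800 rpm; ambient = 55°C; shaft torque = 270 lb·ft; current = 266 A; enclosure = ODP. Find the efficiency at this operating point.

τ = 270 lb·ft × 1.356 = 366.1 N·m
ω = 2π × 1800/60 = 188.5 rad/s; P_out = τω = 366.1 × 188.5 = 69010 W
P_in = √3·V_L·I_L·cosφ = 1.732 × 230 × 266 × 0.722 = 76506 W
η = P_out / P_in = 69010 / 76506 = 0.902 = 90.2%

90.2 %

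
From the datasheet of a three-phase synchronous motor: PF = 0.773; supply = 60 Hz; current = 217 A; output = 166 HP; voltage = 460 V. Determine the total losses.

9.81 kW

P_in = √3·V·I·cosφ = 1.732×460×217×0.773 = 133643 W
P_out = 166×746 = 123836 W
Losses = P_in − P_out = 133643 − 123836 = 9807 W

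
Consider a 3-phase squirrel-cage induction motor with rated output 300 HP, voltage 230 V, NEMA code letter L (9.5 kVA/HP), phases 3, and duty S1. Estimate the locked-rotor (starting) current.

7150 A

S_LR = 9.5 × 300 = 2850 kVA
I_LR = S_LR/(√3·V_L) = 2850000/(1.732×230) = 7150 A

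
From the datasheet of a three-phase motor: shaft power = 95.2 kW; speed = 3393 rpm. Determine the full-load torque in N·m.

268 N·m

ω = 2π × 3393/60 = 355.3 rad/s
τ = P/ω = 95200/355.3 = 268 N·m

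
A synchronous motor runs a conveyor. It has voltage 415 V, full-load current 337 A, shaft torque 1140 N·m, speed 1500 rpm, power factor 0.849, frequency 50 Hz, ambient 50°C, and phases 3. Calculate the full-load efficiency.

87.1 %

ω = 2π × 1500/60 = 157.1 rad/s; P_out = τω = 1140 × 157.1 = 179094 W
P_in = √3·V_L·I_L·cosφ = 1.732 × 415 × 337 × 0.849 = 205652 W
η = P_out / P_in = 179094 / 205652 = 0.871 = 87.1%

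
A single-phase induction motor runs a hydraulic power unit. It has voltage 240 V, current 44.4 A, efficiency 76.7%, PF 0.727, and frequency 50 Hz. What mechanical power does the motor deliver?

5.94 kW

P_in = V·I·cosφ = 240 × 44.4 × 0.727 = 7747 W
P_out = η·P_in = 0.767 × 7747 = 5942 W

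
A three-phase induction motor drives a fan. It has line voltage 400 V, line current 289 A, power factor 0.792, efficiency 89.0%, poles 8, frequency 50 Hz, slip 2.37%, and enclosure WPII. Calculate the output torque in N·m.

1840 N·m

P_in = √3·V·I·cosφ = 1.732 × 400 × 289 × 0.792 = 158574 W
P_out = η·P_in = 0.89 × 158574 = 141131 W
n_s = 120×50/8 = 750 rpm; n = 750×(1−0.0237) = 732 rpm
ω = 2π×732/60 = 76.65 rad/s
τ = P_out/ω = 141131/76.65 = 1840 N·m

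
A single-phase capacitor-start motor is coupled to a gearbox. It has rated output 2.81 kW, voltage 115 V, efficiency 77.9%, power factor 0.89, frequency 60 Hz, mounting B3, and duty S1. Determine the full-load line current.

35.2 A

P_out = 2.81 kW = 2810 W
P_in = P_out / η = 2810 / 0.779 = 3607 W
I = P_in / (V·cosφ) = 3607 / (115 × 0.89) = 35.2 A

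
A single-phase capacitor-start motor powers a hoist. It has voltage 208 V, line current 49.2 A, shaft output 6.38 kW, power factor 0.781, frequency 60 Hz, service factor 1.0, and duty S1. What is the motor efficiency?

P_out = 6.38 kW = 6380 W
P_in = V·I·cosφ = 208 × 49.2 × 0.781 = 7992 W
η = P_out / P_in = 6380 / 7992 = 0.798 = 79.8%

79.8 %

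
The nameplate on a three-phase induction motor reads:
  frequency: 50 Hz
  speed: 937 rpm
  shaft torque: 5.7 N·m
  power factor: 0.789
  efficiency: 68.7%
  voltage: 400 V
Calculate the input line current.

1.49 A

ω = 2π×937/60 = 98.12 rad/s; P_out = τω = 5.7 × 98.12 = 559 W
P_in = P_out / η = 559 / 0.687 = 814 W
I_L = P_in / (√3·V_L·cosφ) = 814 / (1.732 × 400 × 0.789) = 1.49 A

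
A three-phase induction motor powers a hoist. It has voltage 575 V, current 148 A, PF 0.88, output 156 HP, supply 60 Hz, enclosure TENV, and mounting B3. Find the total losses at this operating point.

13300 W

P_in = √3·V·I·cosφ = 1.732×575×148×0.88 = 129706 W
P_out = 156×746 = 116376 W
Losses = P_in − P_out = 129706 − 116376 = 13330 W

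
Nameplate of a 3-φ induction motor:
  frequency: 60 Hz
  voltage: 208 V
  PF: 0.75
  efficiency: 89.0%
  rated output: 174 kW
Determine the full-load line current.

P_out = 174 kW = 174000 W
P_in = P_out / η = 174000 / 0.890 = 195506 W
I_L = P_in / (√3·V_L·cosφ) = 195506 / (1.732 × 208 × 0.75) = 724 A

724 A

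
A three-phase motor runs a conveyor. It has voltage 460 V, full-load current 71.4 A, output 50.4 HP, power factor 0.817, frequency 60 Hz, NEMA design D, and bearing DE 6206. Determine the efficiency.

P_out = 50.4 × 746 = 37598 W
P_in = √3·V_L·I_L·cosφ = 1.732 × 460 × 71.4 × 0.817 = 46476 W
η = P_out / P_in = 37598 / 46476 = 0.809 = 80.9%

80.9 %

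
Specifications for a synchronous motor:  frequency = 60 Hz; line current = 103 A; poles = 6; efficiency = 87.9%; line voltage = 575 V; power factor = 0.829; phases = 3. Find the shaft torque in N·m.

595 N·m

P_in = √3·V·I·cosφ = 1.732 × 575 × 103 × 0.829 = 85037 W
P_out = η·P_in = 0.879 × 85037 = 74748 W
n = n_s = 120×60/6 = 1200 rpm (synchronous)
ω = 2π×1200/60 = 125.7 rad/s
τ = P_out/ω = 74748/125.7 = 595 N·m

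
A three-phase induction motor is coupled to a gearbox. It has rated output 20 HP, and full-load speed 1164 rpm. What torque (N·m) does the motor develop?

122 N·m

P_out = 20 × 746 = 14920 W
ω = 2π × 1164/60 = 121.9 rad/s
τ = P_out/ω = 14920/121.9 = 122 N·m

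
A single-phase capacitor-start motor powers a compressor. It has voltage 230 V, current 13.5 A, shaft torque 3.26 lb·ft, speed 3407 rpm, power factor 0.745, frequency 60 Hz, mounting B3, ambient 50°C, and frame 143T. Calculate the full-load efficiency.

68.2 %

τ = 3.26 lb·ft × 1.356 = 4.421 N·m
ω = 2π × 3407/60 = 356.8 rad/s; P_out = τω = 4.421 × 356.8 = 1577 W
P_in = V·I·cosφ = 230 × 13.5 × 0.745 = 2313 W
η = P_out / P_in = 1577 / 2313 = 0.682 = 68.2%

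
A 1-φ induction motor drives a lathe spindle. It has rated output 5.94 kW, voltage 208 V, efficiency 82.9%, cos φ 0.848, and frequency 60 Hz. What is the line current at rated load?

P_out = 5.94 kW = 5940 W
P_in = P_out / η = 5940 / 0.829 = 7165 W
I = P_in / (V·cosφ) = 7165 / (208 × 0.848) = 40.6 A

40.6 A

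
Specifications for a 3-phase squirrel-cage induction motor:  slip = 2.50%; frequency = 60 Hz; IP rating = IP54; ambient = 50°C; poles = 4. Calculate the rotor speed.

n_s = 120f/p = 120×60/4 = 1800 rpm
n = n_s(1 − s) = 1800 × (1 − 0.025) = 1755 rpm

1755 rpm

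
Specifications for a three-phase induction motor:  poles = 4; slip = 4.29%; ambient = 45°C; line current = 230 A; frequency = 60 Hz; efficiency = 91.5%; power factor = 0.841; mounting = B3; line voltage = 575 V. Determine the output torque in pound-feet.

P_in = √3·V·I·cosφ = 1.732 × 575 × 230 × 0.841 = 192637 W
P_out = η·P_in = 0.915 × 192637 = 176263 W
n_s = 120×60/4 = 1800 rpm; n = 1800×(1−0.0429) = 1723 rpm
ω = 2π×1723/60 = 180.4 rad/s
τ = P_out/ω = 176263/180.4 = 977.1 N·m
In lb·ft: 977.1/1.356 = 721 lb·ft

721 lb·ft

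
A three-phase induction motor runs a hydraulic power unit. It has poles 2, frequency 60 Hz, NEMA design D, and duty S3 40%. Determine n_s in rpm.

n_s = 120f/p = 120×60/2 = 3600 rpm

3600 rpm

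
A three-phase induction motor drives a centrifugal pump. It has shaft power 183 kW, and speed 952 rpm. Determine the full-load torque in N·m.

ω = 2π × 952/60 = 99.69 rad/s
τ = P/ω = 183000/99.69 = 1840 N·m

1840 N·m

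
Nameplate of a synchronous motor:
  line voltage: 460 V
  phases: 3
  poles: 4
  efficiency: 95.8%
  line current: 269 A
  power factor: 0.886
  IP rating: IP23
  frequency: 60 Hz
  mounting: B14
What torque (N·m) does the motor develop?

P_in = √3·V·I·cosφ = 1.732 × 460 × 269 × 0.886 = 189885 W
P_out = η·P_in = 0.958 × 189885 = 181910 W
n = n_s = 120×60/4 = 1800 rpm (synchronous)
ω = 2π×1800/60 = 188.5 rad/s
τ = P_out/ω = 181910/188.5 = 965 N·m

965 N·m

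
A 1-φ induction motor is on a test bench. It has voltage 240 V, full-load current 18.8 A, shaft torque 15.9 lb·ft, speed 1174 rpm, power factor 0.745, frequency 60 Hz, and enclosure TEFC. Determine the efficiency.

τ = 15.9 lb·ft × 1.356 = 21.56 N·m
ω = 2π × 1174/60 = 122.9 rad/s; P_out = τω = 21.56 × 122.9 = 2650 W
P_in = V·I·cosφ = 240 × 18.8 × 0.745 = 3361 W
η = P_out / P_in = 2650 / 3361 = 0.788 = 78.8%

78.8 %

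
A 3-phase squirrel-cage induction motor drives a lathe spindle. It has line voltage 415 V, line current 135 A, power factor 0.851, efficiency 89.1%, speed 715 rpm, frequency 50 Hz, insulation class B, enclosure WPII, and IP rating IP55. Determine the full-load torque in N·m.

983 N·m

P_in = √3·V·I·cosφ = 1.732 × 415 × 135 × 0.851 = 82577 W
P_out = η·P_in = 0.891 × 82577 = 73576 W
n = 715 rpm
ω = 2π×715/60 = 74.87 rad/s
τ = P_out/ω = 73576/74.87 = 983 N·m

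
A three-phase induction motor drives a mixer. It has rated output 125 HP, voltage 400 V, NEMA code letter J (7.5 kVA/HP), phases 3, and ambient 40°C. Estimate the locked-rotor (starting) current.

S_LR = 7.5 × 125 = 937.5 kVA
I_LR = S_LR/(√3·V_L) = 937500/(1.732×400) = 1350 A

1350 A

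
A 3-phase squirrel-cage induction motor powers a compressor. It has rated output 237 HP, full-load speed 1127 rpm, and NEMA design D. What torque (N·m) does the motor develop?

1500 N·m

P_out = 237 × 746 = 176802 W
ω = 2π × 1127/60 = 118 rad/s
τ = P_out/ω = 176802/118 = 1500 N·m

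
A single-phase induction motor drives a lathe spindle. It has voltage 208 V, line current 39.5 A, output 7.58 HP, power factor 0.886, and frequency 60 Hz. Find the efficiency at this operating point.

P_out = 7.58 × 746 = 5655 W
P_in = V·I·cosφ = 208 × 39.5 × 0.886 = 7279 W
η = P_out / P_in = 5655 / 7279 = 0.777 = 77.7%

77.7 %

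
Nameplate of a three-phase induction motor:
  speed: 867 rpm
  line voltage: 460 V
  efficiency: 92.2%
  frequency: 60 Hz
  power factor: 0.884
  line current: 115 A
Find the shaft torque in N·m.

823 N·m

P_in = √3·V·I·cosφ = 1.732 × 460 × 115 × 0.884 = 80995 W
P_out = η·P_in = 0.922 × 80995 = 74677 W
n = 867 rpm
ω = 2π×867/60 = 90.79 rad/s
τ = P_out/ω = 74677/90.79 = 823 N·m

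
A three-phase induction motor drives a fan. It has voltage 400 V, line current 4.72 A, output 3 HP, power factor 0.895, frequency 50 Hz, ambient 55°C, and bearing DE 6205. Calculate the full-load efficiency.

P_out = 3 × 746 = 2238 W
P_in = √3·V_L·I_L·cosφ = 1.732 × 400 × 4.72 × 0.895 = 2927 W
η = P_out / P_in = 2238 / 2927 = 0.765 = 76.5%

76.5 %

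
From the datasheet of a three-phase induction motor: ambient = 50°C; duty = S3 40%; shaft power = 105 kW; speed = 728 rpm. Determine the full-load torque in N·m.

1380 N·m

ω = 2π × 728/60 = 76.24 rad/s
τ = P/ω = 105000/76.24 = 1380 N·m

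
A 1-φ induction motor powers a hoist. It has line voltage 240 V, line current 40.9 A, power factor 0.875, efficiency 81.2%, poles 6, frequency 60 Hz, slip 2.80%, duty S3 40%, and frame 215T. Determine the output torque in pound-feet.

42.1 lb·ft

P_in = V·I·cosφ = 240 × 40.9 × 0.875 = 8589 W
P_out = η·P_in = 0.812 × 8589 = 6974 W
n_s = 120×60/6 = 1200 rpm; n = 1200×(1−0.028) = 1166 rpm
ω = 2π×1166/60 = 122.1 rad/s
τ = P_out/ω = 6974/122.1 = 57.12 N·m
In lb·ft: 57.12/1.356 = 42.1 lb·ft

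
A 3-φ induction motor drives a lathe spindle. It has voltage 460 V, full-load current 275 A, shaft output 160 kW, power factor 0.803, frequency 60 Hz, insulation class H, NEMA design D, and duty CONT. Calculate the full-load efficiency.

90.9 %

P_out = 160 kW = 160000 W
P_in = √3·V_L·I_L·cosφ = 1.732 × 460 × 275 × 0.803 = 175936 W
η = P_out / P_in = 160000 / 175936 = 0.909 = 90.9%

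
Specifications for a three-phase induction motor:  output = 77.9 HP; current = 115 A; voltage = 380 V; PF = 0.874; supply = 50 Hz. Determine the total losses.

8.04 kW

P_in = √3·V·I·cosφ = 1.732×380×115×0.874 = 66152 W
P_out = 77.9×746 = 58113 W
Losses = P_in − P_out = 66152 − 58113 = 8039 W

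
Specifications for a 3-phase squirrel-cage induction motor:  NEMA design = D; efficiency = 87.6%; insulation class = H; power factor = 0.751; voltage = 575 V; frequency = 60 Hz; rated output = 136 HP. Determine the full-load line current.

P_out = 136 × 746 = 101456 W
P_in = P_out / η = 101456 / 0.876 = 115817 W
I_L = P_in / (√3·V_L·cosφ) = 115817 / (1.732 × 575 × 0.751) = 155 A

155 A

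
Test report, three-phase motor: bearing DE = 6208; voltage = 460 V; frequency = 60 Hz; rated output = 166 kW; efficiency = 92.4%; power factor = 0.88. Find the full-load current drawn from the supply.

P_out = 166 kW = 166000 W
P_in = P_out / η = 166000 / 0.924 = 179654 W
I_L = P_in / (√3·V_L·cosφ) = 179654 / (1.732 × 460 × 0.88) = 256 A

256 A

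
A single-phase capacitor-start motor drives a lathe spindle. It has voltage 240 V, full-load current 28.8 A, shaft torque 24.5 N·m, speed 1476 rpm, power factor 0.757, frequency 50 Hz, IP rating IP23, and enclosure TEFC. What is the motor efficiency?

ω = 2π × 1476/60 = 154.6 rad/s; P_out = τω = 24.5 × 154.6 = 3788 W
P_in = V·I·cosφ = 240 × 28.8 × 0.757 = 5232 W
η = P_out / P_in = 3788 / 5232 = 0.724 = 72.4%

72.4 %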